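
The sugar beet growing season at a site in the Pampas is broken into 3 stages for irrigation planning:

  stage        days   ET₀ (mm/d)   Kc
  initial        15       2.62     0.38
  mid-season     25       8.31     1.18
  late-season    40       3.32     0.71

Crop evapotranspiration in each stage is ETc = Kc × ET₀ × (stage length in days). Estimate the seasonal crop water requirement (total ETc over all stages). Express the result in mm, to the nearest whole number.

354 mm

initial: 0.38 × 2.62 × 15 = 14.93 mm
mid-season: 1.18 × 8.31 × 25 = 245.15 mm
late-season: 0.71 × 3.32 × 40 = 94.29 mm
Seasonal total = 354.37 mm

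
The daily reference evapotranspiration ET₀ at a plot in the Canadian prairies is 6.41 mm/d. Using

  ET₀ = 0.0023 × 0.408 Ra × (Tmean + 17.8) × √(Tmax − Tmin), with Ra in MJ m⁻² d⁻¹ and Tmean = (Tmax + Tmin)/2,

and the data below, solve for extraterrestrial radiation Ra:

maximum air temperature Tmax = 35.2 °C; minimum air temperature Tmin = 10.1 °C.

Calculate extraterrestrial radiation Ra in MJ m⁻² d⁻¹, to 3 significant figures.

Tmean = (35.2+10.1)/2 = 22.65 °C; ΔT = 25.1
Ra = ET₀ / [0.0023 × 0.408 × (Tmean+17.8) × √ΔT]
   = 6.41 / (0.0023 × 0.408 × 40.45 × 5.0100) = 33.707 MJ m⁻² d⁻¹

33.7 MJ m⁻² d⁻¹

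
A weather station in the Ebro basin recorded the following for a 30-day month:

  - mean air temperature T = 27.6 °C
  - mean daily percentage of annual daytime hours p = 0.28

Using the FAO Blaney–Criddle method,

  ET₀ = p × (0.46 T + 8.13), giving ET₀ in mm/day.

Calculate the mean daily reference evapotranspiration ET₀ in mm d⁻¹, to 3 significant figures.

5.83 mm d⁻¹

ET₀ = 0.28 × (0.46 × 27.6 + 8.13) = 0.28 × 20.826 = 5.8313 mm/d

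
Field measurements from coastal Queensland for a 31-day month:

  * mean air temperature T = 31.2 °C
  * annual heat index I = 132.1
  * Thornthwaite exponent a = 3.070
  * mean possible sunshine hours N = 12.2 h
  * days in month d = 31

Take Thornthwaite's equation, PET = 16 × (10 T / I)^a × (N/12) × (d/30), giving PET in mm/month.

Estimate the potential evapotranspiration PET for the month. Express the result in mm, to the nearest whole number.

10T/I = 10 × 31.2 / 132.1 = 2.3618
(10T/I)^a = 2.3618^3.070 = 13.9912
Uncorrected PET = 16 × 13.9912 = 223.859 mm
Correction = (N/12)(d/30) = (12.2/12)(31/30) = 1.0506
PET = 223.859 × 1.0506 = 235.186 mm/month

235 mm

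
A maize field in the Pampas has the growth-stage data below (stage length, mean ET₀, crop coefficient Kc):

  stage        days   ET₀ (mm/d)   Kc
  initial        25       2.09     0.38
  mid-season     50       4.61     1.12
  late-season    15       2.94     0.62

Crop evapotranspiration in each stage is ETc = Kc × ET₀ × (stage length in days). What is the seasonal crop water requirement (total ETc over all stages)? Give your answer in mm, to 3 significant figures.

305 mm

initial: 0.38 × 2.09 × 25 = 19.86 mm
mid-season: 1.12 × 4.61 × 50 = 258.16 mm
late-season: 0.62 × 2.94 × 15 = 27.34 mm
Seasonal total = 305.36 mm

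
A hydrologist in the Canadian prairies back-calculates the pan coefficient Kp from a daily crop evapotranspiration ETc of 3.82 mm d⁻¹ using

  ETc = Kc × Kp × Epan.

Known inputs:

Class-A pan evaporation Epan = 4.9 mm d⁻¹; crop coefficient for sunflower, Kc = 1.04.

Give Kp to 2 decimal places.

0.75

ETc = Kc × Kp × Epan  ⇒  Kp = ETc / (Kc × Epan)
Kp = 3.82 / (1.04 × 4.9) = 3.82 / 5.096 = 0.7496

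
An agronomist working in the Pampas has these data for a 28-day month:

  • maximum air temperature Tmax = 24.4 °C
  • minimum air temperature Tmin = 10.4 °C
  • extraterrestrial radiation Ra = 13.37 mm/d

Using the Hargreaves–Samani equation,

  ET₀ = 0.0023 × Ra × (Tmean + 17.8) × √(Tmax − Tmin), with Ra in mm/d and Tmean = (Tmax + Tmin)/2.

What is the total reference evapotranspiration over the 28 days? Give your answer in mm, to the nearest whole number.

Tmean = (24.4 + 10.4)/2 = 17.40 °C
ET₀ = 0.0023 × 13.37 × (17.40 + 17.8) × √14.0 = 0.0023 × 13.37 × 35.20 × 3.7417 = 4.0501 mm/d
Over 28 days: 4.0501 × 28 = 113.403 mm

113 mm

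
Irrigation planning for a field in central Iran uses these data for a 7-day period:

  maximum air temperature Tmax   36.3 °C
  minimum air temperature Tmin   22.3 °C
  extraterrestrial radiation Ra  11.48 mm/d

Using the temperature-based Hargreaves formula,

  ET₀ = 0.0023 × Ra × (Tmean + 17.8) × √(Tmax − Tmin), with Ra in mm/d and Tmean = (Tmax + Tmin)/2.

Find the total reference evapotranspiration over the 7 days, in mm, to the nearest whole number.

33 mm

Tmean = (36.3 + 22.3)/2 = 29.30 °C
ET₀ = 0.0023 × 11.48 × (29.30 + 17.8) × √14.0 = 0.0023 × 11.48 × 47.10 × 3.7417 = 4.6533 mm/d
Over 7 days: 4.6533 × 7 = 32.573 mm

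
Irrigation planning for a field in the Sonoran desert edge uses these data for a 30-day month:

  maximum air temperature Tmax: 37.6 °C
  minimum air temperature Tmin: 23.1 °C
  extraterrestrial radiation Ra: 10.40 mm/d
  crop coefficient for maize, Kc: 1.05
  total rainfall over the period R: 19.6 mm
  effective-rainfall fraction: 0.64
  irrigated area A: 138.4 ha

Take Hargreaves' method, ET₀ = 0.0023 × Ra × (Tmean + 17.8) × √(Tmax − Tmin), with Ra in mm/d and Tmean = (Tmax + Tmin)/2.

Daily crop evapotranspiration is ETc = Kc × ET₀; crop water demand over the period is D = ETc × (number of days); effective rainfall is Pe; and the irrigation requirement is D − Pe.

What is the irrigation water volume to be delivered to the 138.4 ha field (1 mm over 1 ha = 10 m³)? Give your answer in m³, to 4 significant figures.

Tmean = (37.6 + 23.1)/2 = 30.35 °C
ET₀ = 0.0023 × 10.40 × (30.35 + 17.8) × √14.5 = 0.0023 × 10.40 × 48.15 × 3.8079 = 4.3857 mm/d
ETc = Kc × ET₀ = 1.05 × 4.3857 = 4.6050 mm/d
Crop demand D = ETc × 30 d = 4.6050 × 30 = 138.150 mm
Pe = 0.64 × 19.6 = 12.544 mm
D − Pe = 138.150 − 12.544 = 125.606 mm
Volume = 125.606 mm × 138.4 ha × 10 = 173838.7 m³

173800 m³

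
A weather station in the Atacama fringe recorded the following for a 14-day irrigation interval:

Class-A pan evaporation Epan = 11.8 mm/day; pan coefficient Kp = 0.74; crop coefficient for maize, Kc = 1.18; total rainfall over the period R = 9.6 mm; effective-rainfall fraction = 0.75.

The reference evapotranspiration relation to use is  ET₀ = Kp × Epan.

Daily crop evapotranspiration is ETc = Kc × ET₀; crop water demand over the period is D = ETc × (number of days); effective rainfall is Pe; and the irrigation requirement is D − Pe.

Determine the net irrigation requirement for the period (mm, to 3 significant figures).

137 mm

ET₀ = 0.74 × 11.8 = 8.7320 mm/d
ETc = Kc × ET₀ = 1.18 × 8.7320 = 10.3038 mm/d
Crop demand D = ETc × 14 d = 10.3038 × 14 = 144.253 mm
Pe = 0.75 × 9.6 = 7.200 mm
D − Pe = 144.253 − 7.200 = 137.053 mm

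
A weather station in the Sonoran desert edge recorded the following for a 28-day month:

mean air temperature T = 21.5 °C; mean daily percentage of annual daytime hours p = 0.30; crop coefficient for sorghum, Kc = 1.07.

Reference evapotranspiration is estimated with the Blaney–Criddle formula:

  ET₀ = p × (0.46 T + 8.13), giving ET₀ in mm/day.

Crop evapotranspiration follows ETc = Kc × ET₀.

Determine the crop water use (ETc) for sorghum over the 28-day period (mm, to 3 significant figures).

162 mm

ET₀ = 0.30 × (0.46 × 21.5 + 8.13) = 0.30 × 18.020 = 5.4060 mm/d
ETc = Kc × ET₀ = 1.07 × 5.4060 = 5.7844 mm/d
Over 28 days: 5.7844 × 28 = 161.963 mm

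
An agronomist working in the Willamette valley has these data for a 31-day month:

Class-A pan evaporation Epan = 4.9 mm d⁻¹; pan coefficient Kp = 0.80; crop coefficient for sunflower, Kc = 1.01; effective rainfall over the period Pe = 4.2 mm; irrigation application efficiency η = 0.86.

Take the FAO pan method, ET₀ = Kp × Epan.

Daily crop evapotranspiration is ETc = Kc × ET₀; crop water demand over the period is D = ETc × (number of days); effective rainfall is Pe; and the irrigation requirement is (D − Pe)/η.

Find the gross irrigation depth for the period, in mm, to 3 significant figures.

138 mm

ET₀ = 0.80 × 4.9 = 3.9200 mm/d
ETc = Kc × ET₀ = 1.01 × 3.9200 = 3.9592 mm/d
Crop demand D = ETc × 31 d = 3.9592 × 31 = 122.735 mm
D − Pe = 122.735 − 4.2 = 118.535 mm
Gross irrigation = 118.535 / 0.86 = 137.831 mm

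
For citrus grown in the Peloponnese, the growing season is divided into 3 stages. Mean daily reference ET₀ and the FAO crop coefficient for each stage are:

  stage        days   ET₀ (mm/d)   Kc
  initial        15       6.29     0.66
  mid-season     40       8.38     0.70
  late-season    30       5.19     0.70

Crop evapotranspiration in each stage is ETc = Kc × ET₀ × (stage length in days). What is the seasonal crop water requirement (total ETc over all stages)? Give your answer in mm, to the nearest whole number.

406 mm

initial: 0.66 × 6.29 × 15 = 62.27 mm
mid-season: 0.70 × 8.38 × 40 = 234.64 mm
late-season: 0.70 × 5.19 × 30 = 108.99 mm
Seasonal total = 405.90 mm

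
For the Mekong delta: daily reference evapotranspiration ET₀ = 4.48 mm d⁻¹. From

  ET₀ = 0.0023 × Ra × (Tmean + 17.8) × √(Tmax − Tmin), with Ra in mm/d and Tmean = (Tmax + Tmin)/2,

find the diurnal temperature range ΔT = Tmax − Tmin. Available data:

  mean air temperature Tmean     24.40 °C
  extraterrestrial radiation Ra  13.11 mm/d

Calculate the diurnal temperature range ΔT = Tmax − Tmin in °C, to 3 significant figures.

12.4 °C

√ΔT = ET₀ / [0.0023 × Ra × (Tmean+17.8)] = 4.48 / (0.0023 × 13.11 × 42.20) = 3.5207
ΔT = 3.5207² = 12.395 °C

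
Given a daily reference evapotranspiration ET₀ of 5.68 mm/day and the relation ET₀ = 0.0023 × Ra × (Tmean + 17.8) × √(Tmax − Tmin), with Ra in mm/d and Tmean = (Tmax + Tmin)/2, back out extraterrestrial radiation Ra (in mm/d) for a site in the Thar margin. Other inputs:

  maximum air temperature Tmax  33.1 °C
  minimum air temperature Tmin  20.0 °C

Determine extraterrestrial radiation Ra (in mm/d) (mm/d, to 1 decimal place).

Tmean = 26.55 °C; √ΔT = 3.6194
Ra = ET₀ / [0.0023 × (Tmean+17.8) × √ΔT] = 5.68 / (0.0023 × 44.35 × 3.6194) = 15.385 mm/d

15.4 mm/d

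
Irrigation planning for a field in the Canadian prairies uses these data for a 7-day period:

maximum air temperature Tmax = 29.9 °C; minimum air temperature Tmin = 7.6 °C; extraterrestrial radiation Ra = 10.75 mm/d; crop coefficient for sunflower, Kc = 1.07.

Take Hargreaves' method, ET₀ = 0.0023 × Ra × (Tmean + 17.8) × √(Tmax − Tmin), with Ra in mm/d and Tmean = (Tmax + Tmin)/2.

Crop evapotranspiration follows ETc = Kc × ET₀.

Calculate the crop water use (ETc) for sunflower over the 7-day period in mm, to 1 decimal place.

32.0 mm

Tmean = (29.9 + 7.6)/2 = 18.75 °C
ET₀ = 0.0023 × 10.75 × (18.75 + 17.8) × √22.3 = 0.0023 × 10.75 × 36.55 × 4.7223 = 4.2675 mm/d
ETc = Kc × ET₀ = 1.07 × 4.2675 = 4.5662 mm/d
Over 7 days: 4.5662 × 7 = 31.963 mm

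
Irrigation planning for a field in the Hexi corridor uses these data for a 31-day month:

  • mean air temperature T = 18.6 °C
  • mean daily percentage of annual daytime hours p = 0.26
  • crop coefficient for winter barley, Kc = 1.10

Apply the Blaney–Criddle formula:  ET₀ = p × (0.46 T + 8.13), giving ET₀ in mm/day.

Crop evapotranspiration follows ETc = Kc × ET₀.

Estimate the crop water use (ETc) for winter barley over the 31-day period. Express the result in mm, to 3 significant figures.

ET₀ = 0.26 × (0.46 × 18.6 + 8.13) = 0.26 × 16.686 = 4.3384 mm/d
ETc = Kc × ET₀ = 1.10 × 4.3384 = 4.7722 mm/d
Over 31 days: 4.7722 × 31 = 147.938 mm

148 mm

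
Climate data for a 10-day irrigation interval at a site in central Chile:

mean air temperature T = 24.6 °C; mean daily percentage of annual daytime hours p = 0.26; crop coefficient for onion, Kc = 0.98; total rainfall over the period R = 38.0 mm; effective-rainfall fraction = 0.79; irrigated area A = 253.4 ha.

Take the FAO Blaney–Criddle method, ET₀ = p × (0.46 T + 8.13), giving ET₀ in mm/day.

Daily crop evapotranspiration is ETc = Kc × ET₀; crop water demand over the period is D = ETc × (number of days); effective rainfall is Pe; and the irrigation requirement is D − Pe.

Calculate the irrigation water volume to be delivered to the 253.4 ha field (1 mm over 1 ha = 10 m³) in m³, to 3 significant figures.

49500 m³

ET₀ = 0.26 × (0.46 × 24.6 + 8.13) = 0.26 × 19.446 = 5.0560 mm/d
ETc = Kc × ET₀ = 0.98 × 5.0560 = 4.9549 mm/d
Crop demand D = ETc × 10 d = 4.9549 × 10 = 49.549 mm
Pe = 0.79 × 38.0 = 30.020 mm
D − Pe = 49.549 − 30.020 = 19.529 mm
Volume = 19.529 mm × 253.4 ha × 10 = 49486.5 m³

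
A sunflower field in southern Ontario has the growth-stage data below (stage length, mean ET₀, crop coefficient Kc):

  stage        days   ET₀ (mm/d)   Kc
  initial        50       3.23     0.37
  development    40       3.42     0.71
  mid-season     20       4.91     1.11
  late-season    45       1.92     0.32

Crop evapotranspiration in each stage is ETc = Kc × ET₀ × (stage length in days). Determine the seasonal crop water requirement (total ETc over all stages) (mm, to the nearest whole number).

initial: 0.37 × 3.23 × 50 = 59.76 mm
development: 0.71 × 3.42 × 40 = 97.13 mm
mid-season: 1.11 × 4.91 × 20 = 109.00 mm
late-season: 0.32 × 1.92 × 45 = 27.65 mm
Seasonal total = 293.54 mm

294 mm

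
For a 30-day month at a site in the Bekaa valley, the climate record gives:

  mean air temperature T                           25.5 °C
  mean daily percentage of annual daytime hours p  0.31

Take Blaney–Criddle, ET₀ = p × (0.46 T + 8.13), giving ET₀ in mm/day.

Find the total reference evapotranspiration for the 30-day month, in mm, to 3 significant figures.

185 mm

ET₀ = 0.31 × (0.46 × 25.5 + 8.13) = 0.31 × 19.860 = 6.1566 mm/d
Monthly total = 6.1566 × 30 = 184.698 mm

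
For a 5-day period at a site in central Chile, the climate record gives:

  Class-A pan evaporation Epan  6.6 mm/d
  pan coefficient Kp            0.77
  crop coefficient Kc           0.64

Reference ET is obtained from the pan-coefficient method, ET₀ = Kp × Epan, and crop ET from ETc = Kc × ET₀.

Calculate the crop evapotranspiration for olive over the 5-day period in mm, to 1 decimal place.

16.3 mm

ET₀ = 0.77 × 6.6 = 5.0820 mm/d
ETc = Kc × ET₀ = 0.64 × 5.0820 = 3.2525 mm/d
Over 5 days: 3.2525 × 5 = 16.263 mm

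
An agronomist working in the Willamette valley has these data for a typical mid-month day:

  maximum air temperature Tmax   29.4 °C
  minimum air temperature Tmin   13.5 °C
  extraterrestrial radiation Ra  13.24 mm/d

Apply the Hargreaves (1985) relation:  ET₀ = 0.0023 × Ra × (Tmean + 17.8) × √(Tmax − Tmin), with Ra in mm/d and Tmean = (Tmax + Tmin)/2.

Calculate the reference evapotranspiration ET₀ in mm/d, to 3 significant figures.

Tmean = (29.4 + 13.5)/2 = 21.45 °C
ET₀ = 0.0023 × 13.24 × (21.45 + 17.8) × √15.9 = 0.0023 × 13.24 × 39.25 × 3.9875 = 4.7660 mm/d

4.77 mm/d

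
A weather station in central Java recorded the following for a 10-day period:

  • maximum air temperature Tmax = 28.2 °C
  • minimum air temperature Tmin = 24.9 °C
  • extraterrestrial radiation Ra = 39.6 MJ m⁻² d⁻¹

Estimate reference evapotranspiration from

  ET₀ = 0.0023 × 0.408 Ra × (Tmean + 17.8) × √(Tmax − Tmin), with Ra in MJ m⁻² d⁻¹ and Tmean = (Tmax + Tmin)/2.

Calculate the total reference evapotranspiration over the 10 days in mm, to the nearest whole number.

Tmean = (28.2 + 24.9)/2 = 26.55 °C
0.408 Ra = 0.408 × 39.6 = 16.1568 mm/d equivalent
ET₀ = 0.0023 × 16.1568 × (26.55 + 17.8) × √3.3 = 0.0023 × 16.1568 × 44.35 × 1.8166 = 2.9939 mm/d
Over 10 days: 2.9939 × 10 = 29.939 mm

30 mm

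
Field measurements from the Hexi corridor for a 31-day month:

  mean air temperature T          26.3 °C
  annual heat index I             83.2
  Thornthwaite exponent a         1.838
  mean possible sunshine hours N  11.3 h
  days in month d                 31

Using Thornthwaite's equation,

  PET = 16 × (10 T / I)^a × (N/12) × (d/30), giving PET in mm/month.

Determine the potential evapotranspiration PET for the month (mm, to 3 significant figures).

129 mm

10T/I = 10 × 26.3 / 83.2 = 3.1611
(10T/I)^a = 3.1611^1.838 = 8.2928
Uncorrected PET = 16 × 8.2928 = 132.685 mm
Correction = (N/12)(d/30) = (11.3/12)(31/30) = 0.9731
PET = 132.685 × 0.9731 = 129.116 mm/month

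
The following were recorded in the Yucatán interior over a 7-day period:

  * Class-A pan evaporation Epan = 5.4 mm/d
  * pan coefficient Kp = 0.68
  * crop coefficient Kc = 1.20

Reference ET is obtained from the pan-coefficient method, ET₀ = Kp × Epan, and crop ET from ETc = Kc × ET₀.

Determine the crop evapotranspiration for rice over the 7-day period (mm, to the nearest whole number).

31 mm

ET₀ = 0.68 × 5.4 = 3.6720 mm/d
ETc = Kc × ET₀ = 1.20 × 3.6720 = 4.4064 mm/d
Over 7 days: 4.4064 × 7 = 30.845 mm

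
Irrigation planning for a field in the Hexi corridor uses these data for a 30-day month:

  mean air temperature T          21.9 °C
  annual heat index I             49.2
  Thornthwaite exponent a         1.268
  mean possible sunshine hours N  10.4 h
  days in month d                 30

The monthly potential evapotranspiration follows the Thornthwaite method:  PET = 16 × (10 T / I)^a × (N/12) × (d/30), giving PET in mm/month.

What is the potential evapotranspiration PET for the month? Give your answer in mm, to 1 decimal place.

10T/I = 10 × 21.9 / 49.2 = 4.4512
(10T/I)^a = 4.4512^1.268 = 6.6415
Uncorrected PET = 16 × 6.6415 = 106.264 mm
Correction = (N/12)(d/30) = (10.4/12)(30/30) = 0.8667
PET = 106.264 × 0.8667 = 92.099 mm/month

92.1 mm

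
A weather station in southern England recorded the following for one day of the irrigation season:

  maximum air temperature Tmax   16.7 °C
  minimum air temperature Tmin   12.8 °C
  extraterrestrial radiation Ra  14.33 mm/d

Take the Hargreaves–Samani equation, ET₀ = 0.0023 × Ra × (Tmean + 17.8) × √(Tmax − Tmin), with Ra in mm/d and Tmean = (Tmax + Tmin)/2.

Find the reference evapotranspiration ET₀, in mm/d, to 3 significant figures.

2.12 mm/d

Tmean = (16.7 + 12.8)/2 = 14.75 °C
ET₀ = 0.0023 × 14.33 × (14.75 + 17.8) × √3.9 = 0.0023 × 14.33 × 32.55 × 1.9748 = 2.1186 mm/d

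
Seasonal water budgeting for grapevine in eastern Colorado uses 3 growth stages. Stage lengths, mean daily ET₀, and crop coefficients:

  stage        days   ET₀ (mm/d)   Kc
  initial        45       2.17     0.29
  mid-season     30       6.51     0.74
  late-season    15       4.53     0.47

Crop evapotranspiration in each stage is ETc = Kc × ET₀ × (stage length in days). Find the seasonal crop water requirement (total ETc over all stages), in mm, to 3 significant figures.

205 mm

initial: 0.29 × 2.17 × 45 = 28.32 mm
mid-season: 0.74 × 6.51 × 30 = 144.52 mm
late-season: 0.47 × 4.53 × 15 = 31.94 mm
Seasonal total = 204.78 mm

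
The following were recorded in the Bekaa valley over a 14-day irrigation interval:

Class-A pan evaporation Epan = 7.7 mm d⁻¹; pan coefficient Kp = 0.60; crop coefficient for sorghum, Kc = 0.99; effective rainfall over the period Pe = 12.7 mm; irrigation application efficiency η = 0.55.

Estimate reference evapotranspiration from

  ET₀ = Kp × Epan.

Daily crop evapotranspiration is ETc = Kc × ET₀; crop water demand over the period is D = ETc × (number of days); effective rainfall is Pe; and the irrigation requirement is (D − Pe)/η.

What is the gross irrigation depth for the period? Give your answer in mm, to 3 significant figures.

93.3 mm

ET₀ = 0.60 × 7.7 = 4.6200 mm/d
ETc = Kc × ET₀ = 0.99 × 4.6200 = 4.5738 mm/d
Crop demand D = ETc × 14 d = 4.5738 × 14 = 64.033 mm
D − Pe = 64.033 − 12.7 = 51.333 mm
Gross irrigation = 51.333 / 0.55 = 93.333 mm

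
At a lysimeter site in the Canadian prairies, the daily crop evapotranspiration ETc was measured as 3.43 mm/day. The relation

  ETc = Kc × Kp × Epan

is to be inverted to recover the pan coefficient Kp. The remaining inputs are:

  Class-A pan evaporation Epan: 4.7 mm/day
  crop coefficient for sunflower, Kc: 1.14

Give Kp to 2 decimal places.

ETc = Kc × Kp × Epan  ⇒  Kp = ETc / (Kc × Epan)
Kp = 3.43 / (1.14 × 4.7) = 3.43 / 5.358 = 0.6402

0.64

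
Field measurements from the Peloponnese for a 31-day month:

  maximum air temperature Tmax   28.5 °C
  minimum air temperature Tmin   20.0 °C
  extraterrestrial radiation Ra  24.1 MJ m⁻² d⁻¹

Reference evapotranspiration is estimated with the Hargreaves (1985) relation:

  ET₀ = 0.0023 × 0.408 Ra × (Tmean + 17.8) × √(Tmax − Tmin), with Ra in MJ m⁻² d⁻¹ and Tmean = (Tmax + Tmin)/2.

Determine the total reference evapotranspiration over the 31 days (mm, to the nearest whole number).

86 mm

Tmean = (28.5 + 20.0)/2 = 24.25 °C
0.408 Ra = 0.408 × 24.1 = 9.8328 mm/d equivalent
ET₀ = 0.0023 × 9.8328 × (24.25 + 17.8) × √8.5 = 0.0023 × 9.8328 × 42.05 × 2.9155 = 2.7726 mm/d
Over 31 days: 2.7726 × 31 = 85.951 mm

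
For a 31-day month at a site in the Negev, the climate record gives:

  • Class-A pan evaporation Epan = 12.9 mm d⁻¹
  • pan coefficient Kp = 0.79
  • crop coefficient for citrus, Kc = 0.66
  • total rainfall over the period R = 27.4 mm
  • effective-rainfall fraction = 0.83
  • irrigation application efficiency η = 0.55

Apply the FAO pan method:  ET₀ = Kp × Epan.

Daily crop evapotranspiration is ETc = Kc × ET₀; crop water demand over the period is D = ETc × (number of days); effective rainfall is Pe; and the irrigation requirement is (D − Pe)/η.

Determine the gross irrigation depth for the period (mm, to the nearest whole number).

338 mm

ET₀ = 0.79 × 12.9 = 10.1910 mm/d
ETc = Kc × ET₀ = 0.66 × 10.1910 = 6.7261 mm/d
Crop demand D = ETc × 31 d = 6.7261 × 31 = 208.509 mm
Pe = 0.83 × 27.4 = 22.742 mm
D − Pe = 208.509 − 22.742 = 185.767 mm
Gross irrigation = 185.767 / 0.55 = 337.758 mm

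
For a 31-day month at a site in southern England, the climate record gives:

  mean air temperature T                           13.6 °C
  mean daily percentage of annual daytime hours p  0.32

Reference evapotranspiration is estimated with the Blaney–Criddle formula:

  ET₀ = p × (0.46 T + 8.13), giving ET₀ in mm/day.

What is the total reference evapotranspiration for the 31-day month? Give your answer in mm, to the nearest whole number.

143 mm

ET₀ = 0.32 × (0.46 × 13.6 + 8.13) = 0.32 × 14.386 = 4.6035 mm/d
Monthly total = 4.6035 × 31 = 142.709 mm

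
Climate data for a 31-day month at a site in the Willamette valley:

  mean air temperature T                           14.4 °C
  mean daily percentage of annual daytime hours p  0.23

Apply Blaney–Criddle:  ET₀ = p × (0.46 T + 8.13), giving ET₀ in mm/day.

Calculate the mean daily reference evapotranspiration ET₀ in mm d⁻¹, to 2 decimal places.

ET₀ = 0.23 × (0.46 × 14.4 + 8.13) = 0.23 × 14.754 = 3.3934 mm/d

3.39 mm d⁻¹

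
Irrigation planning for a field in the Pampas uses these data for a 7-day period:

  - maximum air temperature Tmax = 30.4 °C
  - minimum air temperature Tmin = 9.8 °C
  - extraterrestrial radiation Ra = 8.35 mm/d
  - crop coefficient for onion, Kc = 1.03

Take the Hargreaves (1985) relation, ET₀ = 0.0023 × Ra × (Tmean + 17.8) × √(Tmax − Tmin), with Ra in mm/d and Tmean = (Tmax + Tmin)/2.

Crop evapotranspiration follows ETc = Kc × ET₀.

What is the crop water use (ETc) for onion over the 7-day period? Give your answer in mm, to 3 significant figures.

Tmean = (30.4 + 9.8)/2 = 20.10 °C
ET₀ = 0.0023 × 8.35 × (20.10 + 17.8) × √20.6 = 0.0023 × 8.35 × 37.90 × 4.5387 = 3.3036 mm/d
ETc = Kc × ET₀ = 1.03 × 3.3036 = 3.4027 mm/d
Over 7 days: 3.4027 × 7 = 23.819 mm

23.8 mm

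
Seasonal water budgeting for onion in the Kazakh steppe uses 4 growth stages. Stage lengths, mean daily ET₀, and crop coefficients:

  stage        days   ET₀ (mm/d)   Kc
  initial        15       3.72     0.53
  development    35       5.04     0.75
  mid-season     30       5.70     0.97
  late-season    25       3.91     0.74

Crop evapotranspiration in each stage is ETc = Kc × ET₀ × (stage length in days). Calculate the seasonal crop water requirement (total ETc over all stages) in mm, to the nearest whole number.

400 mm

initial: 0.53 × 3.72 × 15 = 29.57 mm
development: 0.75 × 5.04 × 35 = 132.30 mm
mid-season: 0.97 × 5.70 × 30 = 165.87 mm
late-season: 0.74 × 3.91 × 25 = 72.34 mm
Seasonal total = 400.08 mm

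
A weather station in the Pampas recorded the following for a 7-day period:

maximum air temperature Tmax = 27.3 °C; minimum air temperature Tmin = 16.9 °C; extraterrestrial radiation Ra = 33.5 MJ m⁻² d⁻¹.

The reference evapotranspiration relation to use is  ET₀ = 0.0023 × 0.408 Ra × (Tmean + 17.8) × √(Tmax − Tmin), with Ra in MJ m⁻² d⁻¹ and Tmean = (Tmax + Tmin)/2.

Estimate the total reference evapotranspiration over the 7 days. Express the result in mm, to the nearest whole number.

Tmean = (27.3 + 16.9)/2 = 22.10 °C
0.408 Ra = 0.408 × 33.5 = 13.6680 mm/d equivalent
ET₀ = 0.0023 × 13.6680 × (22.10 + 17.8) × √10.4 = 0.0023 × 13.6680 × 39.90 × 3.2249 = 4.0450 mm/d
Over 7 days: 4.0450 × 7 = 28.315 mm

28 mm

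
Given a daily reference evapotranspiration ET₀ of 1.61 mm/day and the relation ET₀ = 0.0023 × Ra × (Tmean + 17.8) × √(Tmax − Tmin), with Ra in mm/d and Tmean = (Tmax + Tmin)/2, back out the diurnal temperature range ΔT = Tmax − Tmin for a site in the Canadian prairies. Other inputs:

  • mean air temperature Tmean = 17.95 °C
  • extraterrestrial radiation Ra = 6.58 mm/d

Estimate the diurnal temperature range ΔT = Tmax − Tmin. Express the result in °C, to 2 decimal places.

√ΔT = ET₀ / [0.0023 × Ra × (Tmean+17.8)] = 1.61 / (0.0023 × 6.58 × 35.75) = 2.9757
ΔT = 2.9757² = 8.855 °C

8.86 °C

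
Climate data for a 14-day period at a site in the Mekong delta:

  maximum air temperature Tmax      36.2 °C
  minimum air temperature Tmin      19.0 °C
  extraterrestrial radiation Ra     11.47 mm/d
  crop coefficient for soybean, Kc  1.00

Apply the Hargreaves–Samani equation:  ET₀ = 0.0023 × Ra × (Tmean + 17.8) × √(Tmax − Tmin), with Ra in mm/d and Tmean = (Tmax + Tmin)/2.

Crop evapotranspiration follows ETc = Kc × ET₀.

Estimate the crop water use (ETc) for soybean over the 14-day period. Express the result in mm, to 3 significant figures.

69.5 mm

Tmean = (36.2 + 19.0)/2 = 27.60 °C
ET₀ = 0.0023 × 11.47 × (27.60 + 17.8) × √17.2 = 0.0023 × 11.47 × 45.40 × 4.1473 = 4.9672 mm/d
ETc = Kc × ET₀ = 1.00 × 4.9672 = 4.9672 mm/d
Over 14 days: 4.9672 × 14 = 69.541 mm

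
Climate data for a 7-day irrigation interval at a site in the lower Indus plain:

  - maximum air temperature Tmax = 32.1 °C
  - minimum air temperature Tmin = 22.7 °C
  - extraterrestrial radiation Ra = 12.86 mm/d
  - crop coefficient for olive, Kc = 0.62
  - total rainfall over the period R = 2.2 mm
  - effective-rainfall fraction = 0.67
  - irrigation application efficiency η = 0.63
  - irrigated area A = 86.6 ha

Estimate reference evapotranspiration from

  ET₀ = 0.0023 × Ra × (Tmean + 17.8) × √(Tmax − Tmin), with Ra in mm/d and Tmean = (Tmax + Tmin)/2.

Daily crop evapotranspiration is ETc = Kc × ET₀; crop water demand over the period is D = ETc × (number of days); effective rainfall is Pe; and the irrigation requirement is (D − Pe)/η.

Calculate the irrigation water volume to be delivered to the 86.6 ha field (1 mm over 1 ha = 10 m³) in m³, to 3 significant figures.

Tmean = (32.1 + 22.7)/2 = 27.40 °C
ET₀ = 0.0023 × 12.86 × (27.40 + 17.8) × √9.4 = 0.0023 × 12.86 × 45.20 × 3.0659 = 4.0989 mm/d
ETc = Kc × ET₀ = 0.62 × 4.0989 = 2.5413 mm/d
Crop demand D = ETc × 7 d = 2.5413 × 7 = 17.789 mm
Pe = 0.67 × 2.2 = 1.474 mm
D − Pe = 17.789 − 1.474 = 16.315 mm
Gross irrigation = 16.315 / 0.63 = 25.897 mm
Volume = 25.897 mm × 86.6 ha × 10 = 22426.8 m³

22400 m³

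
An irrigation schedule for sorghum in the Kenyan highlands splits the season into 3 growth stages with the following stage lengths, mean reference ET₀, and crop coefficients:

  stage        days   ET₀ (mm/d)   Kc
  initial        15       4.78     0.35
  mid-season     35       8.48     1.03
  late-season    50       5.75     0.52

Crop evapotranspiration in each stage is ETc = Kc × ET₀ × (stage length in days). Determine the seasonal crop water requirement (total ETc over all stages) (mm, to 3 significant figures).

480 mm

initial: 0.35 × 4.78 × 15 = 25.10 mm
mid-season: 1.03 × 8.48 × 35 = 305.70 mm
late-season: 0.52 × 5.75 × 50 = 149.50 mm
Seasonal total = 480.30 mm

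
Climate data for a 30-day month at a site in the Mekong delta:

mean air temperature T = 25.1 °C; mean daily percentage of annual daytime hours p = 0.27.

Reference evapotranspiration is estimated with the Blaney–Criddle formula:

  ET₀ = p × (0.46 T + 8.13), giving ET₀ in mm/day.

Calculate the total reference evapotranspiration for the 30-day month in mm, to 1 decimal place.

ET₀ = 0.27 × (0.46 × 25.1 + 8.13) = 0.27 × 19.676 = 5.3125 mm/d
Monthly total = 5.3125 × 30 = 159.375 mm

159.4 mm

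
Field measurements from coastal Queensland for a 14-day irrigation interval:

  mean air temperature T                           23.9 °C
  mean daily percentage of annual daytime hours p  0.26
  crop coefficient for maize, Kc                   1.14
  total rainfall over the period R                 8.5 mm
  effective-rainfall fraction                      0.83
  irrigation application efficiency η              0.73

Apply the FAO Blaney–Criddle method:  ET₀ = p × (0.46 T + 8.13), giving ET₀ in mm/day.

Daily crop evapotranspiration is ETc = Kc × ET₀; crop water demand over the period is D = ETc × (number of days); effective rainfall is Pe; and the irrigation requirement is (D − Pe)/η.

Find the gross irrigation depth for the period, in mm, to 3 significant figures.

ET₀ = 0.26 × (0.46 × 23.9 + 8.13) = 0.26 × 19.124 = 4.9722 mm/d
ETc = Kc × ET₀ = 1.14 × 4.9722 = 5.6683 mm/d
Crop demand D = ETc × 14 d = 5.6683 × 14 = 79.356 mm
Pe = 0.83 × 8.5 = 7.055 mm
D − Pe = 79.356 − 7.055 = 72.301 mm
Gross irrigation = 72.301 / 0.73 = 99.042 mm

99.0 mm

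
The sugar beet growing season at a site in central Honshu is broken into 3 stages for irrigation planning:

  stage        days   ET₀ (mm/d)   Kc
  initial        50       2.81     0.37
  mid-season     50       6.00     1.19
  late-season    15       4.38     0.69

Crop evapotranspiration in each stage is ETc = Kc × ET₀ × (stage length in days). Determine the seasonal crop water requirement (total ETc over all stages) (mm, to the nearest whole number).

initial: 0.37 × 2.81 × 50 = 51.99 mm
mid-season: 1.19 × 6.00 × 50 = 357.00 mm
late-season: 0.69 × 4.38 × 15 = 45.33 mm
Seasonal total = 454.32 mm

454 mm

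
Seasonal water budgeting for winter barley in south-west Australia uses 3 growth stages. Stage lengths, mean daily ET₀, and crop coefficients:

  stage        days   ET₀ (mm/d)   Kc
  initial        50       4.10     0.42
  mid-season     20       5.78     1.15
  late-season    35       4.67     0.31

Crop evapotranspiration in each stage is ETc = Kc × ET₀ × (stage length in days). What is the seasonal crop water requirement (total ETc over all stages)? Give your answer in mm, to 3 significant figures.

270 mm

initial: 0.42 × 4.10 × 50 = 86.10 mm
mid-season: 1.15 × 5.78 × 20 = 132.94 mm
late-season: 0.31 × 4.67 × 35 = 50.67 mm
Seasonal total = 269.71 mm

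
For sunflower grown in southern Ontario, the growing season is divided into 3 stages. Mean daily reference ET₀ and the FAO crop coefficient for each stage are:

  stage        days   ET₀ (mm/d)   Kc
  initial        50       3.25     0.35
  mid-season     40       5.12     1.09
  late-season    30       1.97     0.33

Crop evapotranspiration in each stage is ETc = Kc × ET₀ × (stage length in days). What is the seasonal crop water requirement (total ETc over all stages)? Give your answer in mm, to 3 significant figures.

initial: 0.35 × 3.25 × 50 = 56.88 mm
mid-season: 1.09 × 5.12 × 40 = 223.23 mm
late-season: 0.33 × 1.97 × 30 = 19.50 mm
Seasonal total = 299.61 mm

300 mm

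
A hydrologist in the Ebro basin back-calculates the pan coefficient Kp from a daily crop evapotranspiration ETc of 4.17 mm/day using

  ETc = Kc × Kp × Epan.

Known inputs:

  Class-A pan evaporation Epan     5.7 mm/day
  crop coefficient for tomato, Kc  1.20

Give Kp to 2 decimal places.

0.61

ETc = Kc × Kp × Epan  ⇒  Kp = ETc / (Kc × Epan)
Kp = 4.17 / (1.20 × 5.7) = 4.17 / 6.840 = 0.6096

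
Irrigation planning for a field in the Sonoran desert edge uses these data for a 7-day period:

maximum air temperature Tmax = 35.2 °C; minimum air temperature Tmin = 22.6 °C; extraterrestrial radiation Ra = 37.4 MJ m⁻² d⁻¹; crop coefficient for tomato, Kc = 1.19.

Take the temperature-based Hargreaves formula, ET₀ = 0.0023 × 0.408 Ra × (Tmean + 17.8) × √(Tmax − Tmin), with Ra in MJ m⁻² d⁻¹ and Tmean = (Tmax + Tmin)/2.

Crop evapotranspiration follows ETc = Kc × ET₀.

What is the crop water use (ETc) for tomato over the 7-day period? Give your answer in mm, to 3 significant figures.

48.5 mm

Tmean = (35.2 + 22.6)/2 = 28.90 °C
0.408 Ra = 0.408 × 37.4 = 15.2592 mm/d equivalent
ET₀ = 0.0023 × 15.2592 × (28.90 + 17.8) × √12.6 = 0.0023 × 15.2592 × 46.70 × 3.5496 = 5.8178 mm/d
ETc = Kc × ET₀ = 1.19 × 5.8178 = 6.9232 mm/d
Over 7 days: 6.9232 × 7 = 48.462 mm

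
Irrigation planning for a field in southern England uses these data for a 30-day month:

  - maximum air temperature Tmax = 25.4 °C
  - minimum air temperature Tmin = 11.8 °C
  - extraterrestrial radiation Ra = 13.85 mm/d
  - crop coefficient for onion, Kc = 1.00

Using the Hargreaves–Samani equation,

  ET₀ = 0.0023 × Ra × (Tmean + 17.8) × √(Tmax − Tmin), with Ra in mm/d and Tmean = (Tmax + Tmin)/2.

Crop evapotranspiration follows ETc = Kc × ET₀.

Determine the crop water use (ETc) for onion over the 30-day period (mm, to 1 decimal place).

Tmean = (25.4 + 11.8)/2 = 18.60 °C
ET₀ = 0.0023 × 13.85 × (18.60 + 17.8) × √13.6 = 0.0023 × 13.85 × 36.40 × 3.6878 = 4.2761 mm/d
ETc = Kc × ET₀ = 1.00 × 4.2761 = 4.2761 mm/d
Over 30 days: 4.2761 × 30 = 128.283 mm

128.3 mm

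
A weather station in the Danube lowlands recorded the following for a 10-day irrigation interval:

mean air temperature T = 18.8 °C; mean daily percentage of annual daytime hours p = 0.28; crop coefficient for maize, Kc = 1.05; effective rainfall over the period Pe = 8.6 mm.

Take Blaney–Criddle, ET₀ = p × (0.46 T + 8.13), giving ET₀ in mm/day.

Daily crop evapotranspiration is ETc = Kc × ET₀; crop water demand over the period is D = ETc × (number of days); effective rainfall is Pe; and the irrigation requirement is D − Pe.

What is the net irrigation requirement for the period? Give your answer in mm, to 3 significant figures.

40.7 mm

ET₀ = 0.28 × (0.46 × 18.8 + 8.13) = 0.28 × 16.778 = 4.6978 mm/d
ETc = Kc × ET₀ = 1.05 × 4.6978 = 4.9327 mm/d
Crop demand D = ETc × 10 d = 4.9327 × 10 = 49.327 mm
D − Pe = 49.327 − 8.6 = 40.727 mm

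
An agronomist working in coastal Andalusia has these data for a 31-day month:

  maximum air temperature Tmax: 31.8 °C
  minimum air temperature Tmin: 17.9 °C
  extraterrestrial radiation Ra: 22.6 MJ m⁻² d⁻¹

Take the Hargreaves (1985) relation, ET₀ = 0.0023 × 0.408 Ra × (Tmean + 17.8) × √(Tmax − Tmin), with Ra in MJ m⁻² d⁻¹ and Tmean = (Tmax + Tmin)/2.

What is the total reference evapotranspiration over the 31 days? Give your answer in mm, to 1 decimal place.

Tmean = (31.8 + 17.9)/2 = 24.85 °C
0.408 Ra = 0.408 × 22.6 = 9.2208 mm/d equivalent
ET₀ = 0.0023 × 9.2208 × (24.85 + 17.8) × √13.9 = 0.0023 × 9.2208 × 42.65 × 3.7283 = 3.3723 mm/d
Over 31 days: 3.3723 × 31 = 104.541 mm

104.5 mm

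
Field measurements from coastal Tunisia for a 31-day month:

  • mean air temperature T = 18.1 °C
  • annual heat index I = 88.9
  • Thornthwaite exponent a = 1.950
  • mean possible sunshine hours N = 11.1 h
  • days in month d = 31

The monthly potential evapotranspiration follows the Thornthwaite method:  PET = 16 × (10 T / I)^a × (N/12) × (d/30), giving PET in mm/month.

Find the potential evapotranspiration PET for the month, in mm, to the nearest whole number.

61 mm

10T/I = 10 × 18.1 / 88.9 = 2.0360
(10T/I)^a = 2.0360^1.950 = 4.0005
Uncorrected PET = 16 × 4.0005 = 64.008 mm
Correction = (N/12)(d/30) = (11.1/12)(31/30) = 0.9558
PET = 64.008 × 0.9558 = 61.179 mm/month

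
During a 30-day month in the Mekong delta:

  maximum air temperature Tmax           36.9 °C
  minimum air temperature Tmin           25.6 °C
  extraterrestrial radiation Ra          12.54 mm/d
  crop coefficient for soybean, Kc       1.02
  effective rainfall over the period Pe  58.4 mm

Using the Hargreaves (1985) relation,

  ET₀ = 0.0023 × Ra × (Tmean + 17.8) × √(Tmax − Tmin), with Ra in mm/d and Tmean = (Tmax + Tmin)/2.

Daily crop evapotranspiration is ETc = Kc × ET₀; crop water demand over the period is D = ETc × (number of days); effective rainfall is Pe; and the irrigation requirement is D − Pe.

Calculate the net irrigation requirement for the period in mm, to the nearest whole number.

Tmean = (36.9 + 25.6)/2 = 31.25 °C
ET₀ = 0.0023 × 12.54 × (31.25 + 17.8) × √11.3 = 0.0023 × 12.54 × 49.05 × 3.3615 = 4.7555 mm/d
ETc = Kc × ET₀ = 1.02 × 4.7555 = 4.8506 mm/d
Crop demand D = ETc × 30 d = 4.8506 × 30 = 145.518 mm
D − Pe = 145.518 − 58.4 = 87.118 mm

87 mm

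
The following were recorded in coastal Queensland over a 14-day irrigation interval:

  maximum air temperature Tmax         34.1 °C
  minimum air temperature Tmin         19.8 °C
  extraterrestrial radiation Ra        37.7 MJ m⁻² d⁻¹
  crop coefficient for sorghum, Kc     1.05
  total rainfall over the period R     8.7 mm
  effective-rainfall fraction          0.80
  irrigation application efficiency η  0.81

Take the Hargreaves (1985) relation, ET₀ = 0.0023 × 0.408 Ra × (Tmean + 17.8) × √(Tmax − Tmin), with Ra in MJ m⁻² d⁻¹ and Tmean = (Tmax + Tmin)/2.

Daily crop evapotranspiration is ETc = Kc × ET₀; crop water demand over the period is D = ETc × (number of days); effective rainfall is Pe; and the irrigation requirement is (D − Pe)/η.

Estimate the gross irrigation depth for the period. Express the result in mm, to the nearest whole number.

100 mm

Tmean = (34.1 + 19.8)/2 = 26.95 °C
0.408 Ra = 0.408 × 37.7 = 15.3816 mm/d equivalent
ET₀ = 0.0023 × 15.3816 × (26.95 + 17.8) × √14.3 = 0.0023 × 15.3816 × 44.75 × 3.7815 = 5.9867 mm/d
ETc = Kc × ET₀ = 1.05 × 5.9867 = 6.2860 mm/d
Crop demand D = ETc × 14 d = 6.2860 × 14 = 88.004 mm
Pe = 0.80 × 8.7 = 6.960 mm
D − Pe = 88.004 − 6.960 = 81.044 mm
Gross irrigation = 81.044 / 0.81 = 100.054 mm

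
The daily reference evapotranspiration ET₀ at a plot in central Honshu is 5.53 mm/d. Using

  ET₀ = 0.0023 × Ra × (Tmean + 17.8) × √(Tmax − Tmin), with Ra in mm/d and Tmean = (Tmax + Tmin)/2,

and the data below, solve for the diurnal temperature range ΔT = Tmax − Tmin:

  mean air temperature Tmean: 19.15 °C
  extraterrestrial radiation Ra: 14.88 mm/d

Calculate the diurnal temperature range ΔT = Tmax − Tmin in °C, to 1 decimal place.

√ΔT = ET₀ / [0.0023 × Ra × (Tmean+17.8)] = 5.53 / (0.0023 × 14.88 × 36.95) = 4.3730
ΔT = 4.3730² = 19.123 °C

19.1 °C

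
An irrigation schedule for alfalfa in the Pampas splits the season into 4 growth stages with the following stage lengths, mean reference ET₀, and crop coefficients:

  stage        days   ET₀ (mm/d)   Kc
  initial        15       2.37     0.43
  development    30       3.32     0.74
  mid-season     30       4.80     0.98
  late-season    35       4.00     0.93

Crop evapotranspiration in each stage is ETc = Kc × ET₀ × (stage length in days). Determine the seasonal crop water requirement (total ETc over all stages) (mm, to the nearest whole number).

360 mm

initial: 0.43 × 2.37 × 15 = 15.29 mm
development: 0.74 × 3.32 × 30 = 73.70 mm
mid-season: 0.98 × 4.80 × 30 = 141.12 mm
late-season: 0.93 × 4.00 × 35 = 130.20 mm
Seasonal total = 360.31 mm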